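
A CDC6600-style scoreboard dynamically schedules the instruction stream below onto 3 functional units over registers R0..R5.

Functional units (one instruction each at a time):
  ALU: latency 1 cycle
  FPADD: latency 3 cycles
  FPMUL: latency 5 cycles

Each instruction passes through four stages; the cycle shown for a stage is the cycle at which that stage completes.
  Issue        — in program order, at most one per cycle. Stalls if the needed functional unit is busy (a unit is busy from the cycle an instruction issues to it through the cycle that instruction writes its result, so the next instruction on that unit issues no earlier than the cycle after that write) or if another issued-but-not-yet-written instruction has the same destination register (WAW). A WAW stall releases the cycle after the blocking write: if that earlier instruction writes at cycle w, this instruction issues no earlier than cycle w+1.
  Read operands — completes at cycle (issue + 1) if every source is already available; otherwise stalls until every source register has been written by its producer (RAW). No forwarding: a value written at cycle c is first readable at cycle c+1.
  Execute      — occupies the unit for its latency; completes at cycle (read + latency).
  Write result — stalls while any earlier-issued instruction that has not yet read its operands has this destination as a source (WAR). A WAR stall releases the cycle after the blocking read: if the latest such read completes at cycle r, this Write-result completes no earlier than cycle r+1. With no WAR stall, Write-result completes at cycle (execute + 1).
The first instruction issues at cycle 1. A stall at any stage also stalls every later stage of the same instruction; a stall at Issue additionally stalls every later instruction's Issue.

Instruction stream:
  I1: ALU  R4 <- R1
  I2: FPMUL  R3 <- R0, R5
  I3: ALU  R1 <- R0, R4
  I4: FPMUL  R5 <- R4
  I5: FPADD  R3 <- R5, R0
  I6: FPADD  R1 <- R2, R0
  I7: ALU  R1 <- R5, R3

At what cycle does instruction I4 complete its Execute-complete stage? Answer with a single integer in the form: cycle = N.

cycle = 16

1) issue 1, read 2, done 3, write 4
2) issue 2, read 3, done 8, write 9
3) issue 5, read 6, done 7, write 8  <struct: ALU busy until I1 writes@4>
4) issue 10, read 11, done 16, write 17  <struct: FPMUL busy until I2 writes@9>
5) issue 11, read 18, done 21, write 22  <RAW R5: wait I4 write@17>
6) issue 23, read 24, done 27, write 28  <struct: FPADD busy until I5 writes@22>
7) issue 29, read 30, done 31, write 32  <WAW R1: wait I6 write@28>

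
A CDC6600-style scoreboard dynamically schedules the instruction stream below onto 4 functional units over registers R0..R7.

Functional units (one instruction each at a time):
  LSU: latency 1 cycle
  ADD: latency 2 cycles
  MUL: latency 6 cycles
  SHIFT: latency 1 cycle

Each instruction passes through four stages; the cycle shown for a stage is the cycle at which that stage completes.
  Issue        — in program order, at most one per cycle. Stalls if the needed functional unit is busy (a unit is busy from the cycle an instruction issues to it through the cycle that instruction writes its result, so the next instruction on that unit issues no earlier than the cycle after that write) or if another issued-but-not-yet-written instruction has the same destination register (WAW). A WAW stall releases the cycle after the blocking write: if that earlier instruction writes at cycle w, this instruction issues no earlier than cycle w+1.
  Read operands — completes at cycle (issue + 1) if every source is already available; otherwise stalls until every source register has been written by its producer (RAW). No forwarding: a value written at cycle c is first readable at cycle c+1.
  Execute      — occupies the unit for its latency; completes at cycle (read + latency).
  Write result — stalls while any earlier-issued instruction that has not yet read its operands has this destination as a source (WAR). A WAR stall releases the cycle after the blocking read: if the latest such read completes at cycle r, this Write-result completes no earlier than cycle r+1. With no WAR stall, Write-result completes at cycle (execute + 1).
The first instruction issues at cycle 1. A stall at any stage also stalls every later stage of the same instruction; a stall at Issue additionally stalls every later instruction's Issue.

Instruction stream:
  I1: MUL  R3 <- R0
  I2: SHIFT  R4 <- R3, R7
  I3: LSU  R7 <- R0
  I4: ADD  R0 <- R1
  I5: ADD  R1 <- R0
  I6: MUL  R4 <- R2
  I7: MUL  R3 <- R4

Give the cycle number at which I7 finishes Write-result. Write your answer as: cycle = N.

cycle = 30

I1  is:1  ro:2  ex:8  wr:9
I2  is:2  ro:10  ex:11  wr:12  — RAW R3: wait I1 write@9
I3  is:3  ro:4  ex:5  wr:11  — WAR R7: wait I2 read@10
I4  is:4  ro:5  ex:7  wr:8
I5  is:9  ro:10  ex:12  wr:13  — struct: ADD busy until I4 writes@8
I6  is:13  ro:14  ex:20  wr:21  — WAW R4: wait I2 write@12
I7  is:22  ro:23  ex:29  wr:30  — struct: MUL busy until I6 writes@21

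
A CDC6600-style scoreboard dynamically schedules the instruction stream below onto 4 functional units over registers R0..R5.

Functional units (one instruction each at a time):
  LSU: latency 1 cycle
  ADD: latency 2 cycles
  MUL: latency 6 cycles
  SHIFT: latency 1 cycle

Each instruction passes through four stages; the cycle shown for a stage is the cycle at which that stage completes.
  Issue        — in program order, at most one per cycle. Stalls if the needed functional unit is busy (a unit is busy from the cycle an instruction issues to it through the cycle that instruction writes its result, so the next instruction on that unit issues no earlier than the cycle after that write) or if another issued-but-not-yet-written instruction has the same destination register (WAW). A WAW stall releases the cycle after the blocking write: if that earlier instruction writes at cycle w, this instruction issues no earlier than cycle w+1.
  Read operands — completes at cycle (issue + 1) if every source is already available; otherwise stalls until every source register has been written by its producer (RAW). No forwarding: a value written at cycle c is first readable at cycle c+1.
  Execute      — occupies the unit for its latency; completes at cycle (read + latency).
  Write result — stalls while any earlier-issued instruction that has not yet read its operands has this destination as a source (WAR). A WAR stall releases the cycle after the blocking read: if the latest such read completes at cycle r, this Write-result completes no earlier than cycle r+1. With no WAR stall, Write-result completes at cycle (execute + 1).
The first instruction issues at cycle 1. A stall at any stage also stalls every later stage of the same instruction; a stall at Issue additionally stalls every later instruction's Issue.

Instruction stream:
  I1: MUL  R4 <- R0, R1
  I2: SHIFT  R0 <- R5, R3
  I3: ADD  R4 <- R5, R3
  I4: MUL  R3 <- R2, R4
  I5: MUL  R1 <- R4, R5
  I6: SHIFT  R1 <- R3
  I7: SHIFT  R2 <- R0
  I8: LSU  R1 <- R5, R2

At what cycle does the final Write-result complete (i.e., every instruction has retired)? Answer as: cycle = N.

c1: I1→MUL
c2: I1 RO | I2→SHIFT
c3: I2 RO
c4: I2 EX
c5: I2 WR R0
c8: I1 EX
c9: I1 WR R4
c10: I3→ADD
c11: I3 RO | I4→MUL
c13: I3 EX
c14: I3 WR R4
c15: I4 RO
c21: I4 EX
c22: I4 WR R3
c23: I5→MUL
c24: I5 RO
c30: I5 EX
c31: I5 WR R1
c32: I6→SHIFT
c33: I6 RO
c34: I6 EX
c35: I6 WR R1
c36: I7→SHIFT
c37: I7 RO | I8→LSU
c38: I7 EX
c39: I7 WR R2
c40: I8 RO
c41: I8 EX
c42: I8 WR R1

cycle = 42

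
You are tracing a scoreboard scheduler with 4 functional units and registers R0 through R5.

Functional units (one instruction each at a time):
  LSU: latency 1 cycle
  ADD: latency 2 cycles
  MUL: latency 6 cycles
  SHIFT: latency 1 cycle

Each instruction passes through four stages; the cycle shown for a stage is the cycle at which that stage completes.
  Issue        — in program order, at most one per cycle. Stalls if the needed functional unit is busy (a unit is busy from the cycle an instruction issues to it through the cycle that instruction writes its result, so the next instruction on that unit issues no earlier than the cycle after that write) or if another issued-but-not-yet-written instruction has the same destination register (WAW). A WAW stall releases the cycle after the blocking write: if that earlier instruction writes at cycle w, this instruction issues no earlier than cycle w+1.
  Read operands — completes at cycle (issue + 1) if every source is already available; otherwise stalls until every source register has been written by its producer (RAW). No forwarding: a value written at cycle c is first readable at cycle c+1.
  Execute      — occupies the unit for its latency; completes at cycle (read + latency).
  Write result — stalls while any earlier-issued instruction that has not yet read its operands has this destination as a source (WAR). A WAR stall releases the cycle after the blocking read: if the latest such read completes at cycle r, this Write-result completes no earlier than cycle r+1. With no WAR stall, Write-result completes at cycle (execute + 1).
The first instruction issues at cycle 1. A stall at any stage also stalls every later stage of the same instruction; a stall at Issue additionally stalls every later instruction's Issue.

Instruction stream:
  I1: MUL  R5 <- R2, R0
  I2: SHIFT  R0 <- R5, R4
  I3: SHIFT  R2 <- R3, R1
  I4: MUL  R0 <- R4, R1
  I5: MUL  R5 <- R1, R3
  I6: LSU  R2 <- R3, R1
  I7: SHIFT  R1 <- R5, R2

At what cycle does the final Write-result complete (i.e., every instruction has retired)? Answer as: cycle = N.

I1 -> (1, 2, 8, 9)
I2 -> (2, 10, 11, 12)  // RAW R5: wait I1 write@9
I3 -> (13, 14, 15, 16)  // struct: SHIFT busy until I2 writes@12
I4 -> (14, 15, 21, 22)
I5 -> (23, 24, 30, 31)  // struct: MUL busy until I4 writes@22
I6 -> (24, 25, 26, 27)
I7 -> (25, 32, 33, 34)  // RAW R5: wait I5 write@31

cycle = 34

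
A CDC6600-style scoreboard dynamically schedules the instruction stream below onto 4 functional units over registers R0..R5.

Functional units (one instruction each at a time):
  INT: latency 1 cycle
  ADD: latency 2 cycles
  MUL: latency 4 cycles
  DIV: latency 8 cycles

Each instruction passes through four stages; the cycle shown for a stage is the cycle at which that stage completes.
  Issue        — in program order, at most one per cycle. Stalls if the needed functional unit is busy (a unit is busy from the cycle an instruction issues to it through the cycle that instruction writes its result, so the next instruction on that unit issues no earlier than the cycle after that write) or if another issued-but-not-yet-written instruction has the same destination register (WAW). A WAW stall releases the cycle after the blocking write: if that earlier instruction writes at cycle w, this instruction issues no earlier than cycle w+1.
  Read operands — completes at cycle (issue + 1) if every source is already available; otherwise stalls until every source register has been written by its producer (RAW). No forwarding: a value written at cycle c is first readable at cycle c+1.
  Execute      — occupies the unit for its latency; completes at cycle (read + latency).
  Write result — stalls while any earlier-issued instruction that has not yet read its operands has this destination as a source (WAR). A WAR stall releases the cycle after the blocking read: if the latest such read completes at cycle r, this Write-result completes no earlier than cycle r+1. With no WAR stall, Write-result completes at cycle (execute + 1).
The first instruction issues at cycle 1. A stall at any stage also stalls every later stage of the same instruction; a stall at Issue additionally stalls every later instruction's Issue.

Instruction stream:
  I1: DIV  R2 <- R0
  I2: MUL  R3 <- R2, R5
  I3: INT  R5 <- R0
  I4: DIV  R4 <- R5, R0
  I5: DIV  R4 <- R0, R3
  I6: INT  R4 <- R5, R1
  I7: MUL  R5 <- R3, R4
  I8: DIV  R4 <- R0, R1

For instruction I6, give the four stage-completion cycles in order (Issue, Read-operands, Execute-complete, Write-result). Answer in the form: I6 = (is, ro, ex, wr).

I1  is:1  ro:2  ex:10  wr:11
I2  is:2  ro:12  ex:16  wr:17  — RAW R2: wait I1 write@11
I3  is:3  ro:4  ex:5  wr:13  — WAR R5: wait I2 read@12
I4  is:12  ro:14  ex:22  wr:23  — struct: DIV busy until I1 writes@11, RAW R5: wait I3 write@13
I5  is:24  ro:25  ex:33  wr:34  — struct: DIV busy until I4 writes@23
I6  is:35  ro:36  ex:37  wr:38  — WAW R4: wait I5 write@34
I7  is:36  ro:39  ex:43  wr:44  — RAW R4: wait I6 write@38
I8  is:39  ro:40  ex:48  wr:49  — WAW R4: wait I6 write@38

I6 = (35, 36, 37, 38)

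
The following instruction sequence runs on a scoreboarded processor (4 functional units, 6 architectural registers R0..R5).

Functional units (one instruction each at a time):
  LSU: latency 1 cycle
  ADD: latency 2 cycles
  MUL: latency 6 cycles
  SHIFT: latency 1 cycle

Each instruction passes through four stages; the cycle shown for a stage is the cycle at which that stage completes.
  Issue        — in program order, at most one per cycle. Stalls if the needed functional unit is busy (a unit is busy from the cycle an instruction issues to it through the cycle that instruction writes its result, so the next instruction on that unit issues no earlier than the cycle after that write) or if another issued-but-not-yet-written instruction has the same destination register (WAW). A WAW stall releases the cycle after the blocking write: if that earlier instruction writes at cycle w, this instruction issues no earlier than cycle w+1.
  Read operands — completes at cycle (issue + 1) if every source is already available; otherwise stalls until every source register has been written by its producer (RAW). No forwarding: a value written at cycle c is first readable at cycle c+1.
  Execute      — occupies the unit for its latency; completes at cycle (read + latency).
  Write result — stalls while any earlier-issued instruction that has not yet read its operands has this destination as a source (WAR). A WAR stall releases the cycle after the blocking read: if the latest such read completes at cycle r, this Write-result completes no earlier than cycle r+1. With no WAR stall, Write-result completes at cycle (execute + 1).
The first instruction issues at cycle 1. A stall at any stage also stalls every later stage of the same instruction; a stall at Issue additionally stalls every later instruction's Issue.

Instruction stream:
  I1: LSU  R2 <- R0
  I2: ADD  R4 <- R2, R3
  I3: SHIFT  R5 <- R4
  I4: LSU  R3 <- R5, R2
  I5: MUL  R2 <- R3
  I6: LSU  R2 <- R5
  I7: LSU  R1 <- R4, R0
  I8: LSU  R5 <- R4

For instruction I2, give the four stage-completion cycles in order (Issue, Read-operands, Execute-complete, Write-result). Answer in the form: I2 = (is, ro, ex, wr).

I2 = (2, 5, 7, 8)

t=1  issue I1 (LSU)
t=2  I1 read-ops, issue I2 (ADD)
t=3  I1 finished on LSU, issue I3 (SHIFT)
t=4  I1→R2
t=5  I2 read-ops, issue I4 (LSU)
t=6  issue I5 (MUL)
t=7  I2 finished on ADD
t=8  I2→R4
t=9  I3 read-ops
t=10  I3 finished on SHIFT
t=11  I3→R5
t=12  I4 read-ops
t=13  I4 finished on LSU
t=14  I4→R3
t=15  I5 read-ops
t=21  I5 finished on MUL
t=22  I5→R2
t=23  issue I6 (LSU)
t=24  I6 read-ops
t=25  I6 finished on LSU
t=26  I6→R2
t=27  issue I7 (LSU)
t=28  I7 read-ops
t=29  I7 finished on LSU
t=30  I7→R1
t=31  issue I8 (LSU)
t=32  I8 read-ops
t=33  I8 finished on LSU
t=34  I8→R5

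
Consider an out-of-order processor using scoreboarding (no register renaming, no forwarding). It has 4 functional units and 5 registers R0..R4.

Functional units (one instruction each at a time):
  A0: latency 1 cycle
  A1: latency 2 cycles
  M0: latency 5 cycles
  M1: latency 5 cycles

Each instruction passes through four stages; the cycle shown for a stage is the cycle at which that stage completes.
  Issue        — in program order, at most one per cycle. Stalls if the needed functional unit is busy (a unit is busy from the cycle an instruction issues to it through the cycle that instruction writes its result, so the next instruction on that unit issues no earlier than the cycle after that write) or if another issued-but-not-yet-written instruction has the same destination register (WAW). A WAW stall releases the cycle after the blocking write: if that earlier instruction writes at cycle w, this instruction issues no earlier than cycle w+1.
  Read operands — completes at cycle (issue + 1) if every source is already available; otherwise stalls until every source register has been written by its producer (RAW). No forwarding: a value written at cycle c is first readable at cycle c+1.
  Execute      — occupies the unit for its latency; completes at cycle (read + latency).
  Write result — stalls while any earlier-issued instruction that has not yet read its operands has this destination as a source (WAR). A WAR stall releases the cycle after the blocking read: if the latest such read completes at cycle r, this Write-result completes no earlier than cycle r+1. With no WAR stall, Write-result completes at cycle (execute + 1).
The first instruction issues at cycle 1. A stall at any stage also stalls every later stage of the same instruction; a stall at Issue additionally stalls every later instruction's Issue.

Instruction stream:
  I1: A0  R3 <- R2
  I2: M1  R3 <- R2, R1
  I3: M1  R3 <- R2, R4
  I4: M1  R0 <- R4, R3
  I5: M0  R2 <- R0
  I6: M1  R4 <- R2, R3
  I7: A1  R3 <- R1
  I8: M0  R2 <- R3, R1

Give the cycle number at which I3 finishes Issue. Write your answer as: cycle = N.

[1] I1 issues→A0
[2] I1 reads
[3] I1 exec-done
[4] I1 writes R3
[5] I2 issues→M1
[6] I2 reads
[11] I2 exec-done
[12] I2 writes R3
[13] I3 issues→M1
[14] I3 reads
[19] I3 exec-done
[20] I3 writes R3
[21] I4 issues→M1
[22] I4 reads, I5 issues→M0
[27] I4 exec-done
[28] I4 writes R0
[29] I5 reads, I6 issues→M1
[30] I7 issues→A1
[31] I7 reads
[33] I7 exec-done
[34] I5 exec-done
[35] I5 writes R2
[36] I6 reads, I8 issues→M0
[37] I7 writes R3
[38] I8 reads
[41] I6 exec-done
[42] I6 writes R4
[43] I8 exec-done
[44] I8 writes R2

cycle = 13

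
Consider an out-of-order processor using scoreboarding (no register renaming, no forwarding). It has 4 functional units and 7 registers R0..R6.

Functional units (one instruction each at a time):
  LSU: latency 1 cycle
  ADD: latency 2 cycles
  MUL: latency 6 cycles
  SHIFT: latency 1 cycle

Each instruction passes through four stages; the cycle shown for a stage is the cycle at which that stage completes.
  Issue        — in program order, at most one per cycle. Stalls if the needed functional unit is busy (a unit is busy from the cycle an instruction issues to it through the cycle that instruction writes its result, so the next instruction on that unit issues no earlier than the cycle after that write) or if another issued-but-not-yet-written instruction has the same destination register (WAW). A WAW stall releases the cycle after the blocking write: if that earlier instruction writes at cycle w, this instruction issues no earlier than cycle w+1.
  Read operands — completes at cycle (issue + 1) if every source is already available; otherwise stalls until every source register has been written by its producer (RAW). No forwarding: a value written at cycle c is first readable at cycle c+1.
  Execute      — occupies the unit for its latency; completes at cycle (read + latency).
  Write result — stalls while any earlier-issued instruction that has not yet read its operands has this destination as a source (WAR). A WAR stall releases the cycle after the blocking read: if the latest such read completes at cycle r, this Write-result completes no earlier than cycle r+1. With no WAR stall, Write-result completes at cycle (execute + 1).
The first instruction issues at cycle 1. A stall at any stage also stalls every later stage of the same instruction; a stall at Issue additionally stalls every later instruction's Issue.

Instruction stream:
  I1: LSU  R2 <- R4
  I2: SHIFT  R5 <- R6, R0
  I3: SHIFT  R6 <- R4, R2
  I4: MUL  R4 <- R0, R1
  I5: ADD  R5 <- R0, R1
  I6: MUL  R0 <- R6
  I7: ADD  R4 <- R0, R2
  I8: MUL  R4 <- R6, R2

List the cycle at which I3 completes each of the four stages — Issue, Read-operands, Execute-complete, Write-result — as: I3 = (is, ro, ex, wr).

cycle 1: I1 dispatched to LSU
cycle 2: I1 operands ready · I2 dispatched to SHIFT
cycle 3: I1 complete · I2 operands ready
cycle 4: R2←I1 · I2 complete
cycle 5: R5←I2
cycle 6: I3 dispatched to SHIFT
cycle 7: I3 operands ready · I4 dispatched to MUL
cycle 8: I3 complete · I4 operands ready · I5 dispatched to ADD
cycle 9: R6←I3 · I5 operands ready
cycle 11: I5 complete
cycle 12: R5←I5
cycle 14: I4 complete
cycle 15: R4←I4
cycle 16: I6 dispatched to MUL
cycle 17: I6 operands ready · I7 dispatched to ADD
cycle 23: I6 complete
cycle 24: R0←I6
cycle 25: I7 operands ready
cycle 27: I7 complete
cycle 28: R4←I7
cycle 29: I8 dispatched to MUL
cycle 30: I8 operands ready
cycle 36: I8 complete
cycle 37: R4←I8

I3 = (6, 7, 8, 9)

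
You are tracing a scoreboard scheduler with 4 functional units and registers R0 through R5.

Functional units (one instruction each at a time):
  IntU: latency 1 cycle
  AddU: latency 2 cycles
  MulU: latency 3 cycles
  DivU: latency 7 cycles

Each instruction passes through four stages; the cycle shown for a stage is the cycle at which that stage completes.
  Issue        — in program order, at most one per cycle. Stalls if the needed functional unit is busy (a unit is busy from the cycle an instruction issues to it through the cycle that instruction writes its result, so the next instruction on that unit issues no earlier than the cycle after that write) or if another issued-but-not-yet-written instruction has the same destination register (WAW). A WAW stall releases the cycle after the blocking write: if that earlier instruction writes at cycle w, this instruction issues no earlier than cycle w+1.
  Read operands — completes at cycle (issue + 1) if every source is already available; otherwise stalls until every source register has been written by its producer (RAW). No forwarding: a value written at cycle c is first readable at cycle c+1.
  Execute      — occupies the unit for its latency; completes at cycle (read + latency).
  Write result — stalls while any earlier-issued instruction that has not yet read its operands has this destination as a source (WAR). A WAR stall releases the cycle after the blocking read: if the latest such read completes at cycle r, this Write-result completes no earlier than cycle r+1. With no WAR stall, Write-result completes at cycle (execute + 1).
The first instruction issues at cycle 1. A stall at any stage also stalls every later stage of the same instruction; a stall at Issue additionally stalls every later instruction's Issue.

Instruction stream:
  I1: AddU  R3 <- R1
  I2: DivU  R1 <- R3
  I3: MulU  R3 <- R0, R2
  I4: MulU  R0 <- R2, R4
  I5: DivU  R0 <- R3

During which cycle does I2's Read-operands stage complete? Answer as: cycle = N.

c1: I1→AddU
c2: I1 RO | I2→DivU
c4: I1 EX
c5: I1 WR R3
c6: I2 RO | I3→MulU
c7: I3 RO
c10: I3 EX
c11: I3 WR R3
c12: I4→MulU
c13: I2 EX | I4 RO
c14: I2 WR R1
c16: I4 EX
c17: I4 WR R0
c18: I5→DivU
c19: I5 RO
c26: I5 EX
c27: I5 WR R0

cycle = 6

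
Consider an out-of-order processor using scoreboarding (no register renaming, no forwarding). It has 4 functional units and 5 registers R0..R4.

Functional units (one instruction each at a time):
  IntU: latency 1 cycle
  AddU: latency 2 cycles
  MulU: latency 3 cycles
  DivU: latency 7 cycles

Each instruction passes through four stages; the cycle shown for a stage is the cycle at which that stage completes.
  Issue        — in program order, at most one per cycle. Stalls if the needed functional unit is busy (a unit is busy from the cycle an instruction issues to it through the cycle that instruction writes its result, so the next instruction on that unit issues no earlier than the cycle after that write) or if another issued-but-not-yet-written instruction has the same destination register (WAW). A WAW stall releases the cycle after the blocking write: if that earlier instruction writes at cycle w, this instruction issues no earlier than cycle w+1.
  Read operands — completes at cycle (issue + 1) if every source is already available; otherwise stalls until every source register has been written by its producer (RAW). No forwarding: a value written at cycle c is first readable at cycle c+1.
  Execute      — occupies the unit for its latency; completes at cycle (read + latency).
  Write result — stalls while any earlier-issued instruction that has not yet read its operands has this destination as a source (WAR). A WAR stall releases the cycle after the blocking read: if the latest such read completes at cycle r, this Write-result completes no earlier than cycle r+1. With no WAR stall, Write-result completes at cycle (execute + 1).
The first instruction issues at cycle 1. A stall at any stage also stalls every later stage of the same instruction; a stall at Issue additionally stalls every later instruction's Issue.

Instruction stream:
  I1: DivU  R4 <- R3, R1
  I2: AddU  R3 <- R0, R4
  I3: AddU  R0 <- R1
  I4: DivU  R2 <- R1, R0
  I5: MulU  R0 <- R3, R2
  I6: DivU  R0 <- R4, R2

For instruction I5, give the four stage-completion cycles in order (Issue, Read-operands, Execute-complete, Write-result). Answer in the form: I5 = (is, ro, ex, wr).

I5 = (20, 29, 32, 33)

cycle 1: issue I1 (DivU)
cycle 2: I1 read-ops; issue I2 (AddU)
cycle 9: I1 finished on DivU
cycle 10: I1→R4
cycle 11: I2 read-ops
cycle 13: I2 finished on AddU
cycle 14: I2→R3
cycle 15: issue I3 (AddU)
cycle 16: I3 read-ops; issue I4 (DivU)
cycle 18: I3 finished on AddU
cycle 19: I3→R0
cycle 20: I4 read-ops; issue I5 (MulU)
cycle 27: I4 finished on DivU
cycle 28: I4→R2
cycle 29: I5 read-ops
cycle 32: I5 finished on MulU
cycle 33: I5→R0
cycle 34: issue I6 (DivU)
cycle 35: I6 read-ops
cycle 42: I6 finished on DivU
cycle 43: I6→R0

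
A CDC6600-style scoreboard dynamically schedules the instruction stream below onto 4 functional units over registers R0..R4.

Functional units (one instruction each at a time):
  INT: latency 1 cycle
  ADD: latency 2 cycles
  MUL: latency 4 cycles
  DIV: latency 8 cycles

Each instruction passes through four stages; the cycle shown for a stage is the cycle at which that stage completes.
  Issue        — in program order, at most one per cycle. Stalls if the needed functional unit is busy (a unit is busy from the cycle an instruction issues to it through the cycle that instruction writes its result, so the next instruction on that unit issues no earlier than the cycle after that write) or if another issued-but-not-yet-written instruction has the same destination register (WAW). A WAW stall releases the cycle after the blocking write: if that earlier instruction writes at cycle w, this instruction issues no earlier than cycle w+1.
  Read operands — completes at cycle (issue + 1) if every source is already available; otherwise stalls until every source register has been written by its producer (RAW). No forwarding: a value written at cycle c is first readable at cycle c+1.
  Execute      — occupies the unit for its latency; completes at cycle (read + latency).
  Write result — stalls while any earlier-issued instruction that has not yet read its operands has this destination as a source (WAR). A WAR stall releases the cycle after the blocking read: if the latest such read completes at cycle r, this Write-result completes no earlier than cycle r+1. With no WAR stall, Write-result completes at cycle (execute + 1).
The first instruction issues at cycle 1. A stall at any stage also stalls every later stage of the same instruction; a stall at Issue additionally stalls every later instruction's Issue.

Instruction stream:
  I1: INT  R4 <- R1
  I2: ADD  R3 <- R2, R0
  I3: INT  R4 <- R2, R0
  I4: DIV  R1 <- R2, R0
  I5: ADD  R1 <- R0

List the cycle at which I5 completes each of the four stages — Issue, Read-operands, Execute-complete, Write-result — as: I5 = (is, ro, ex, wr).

c1: I1→INT
c2: I1 RO; I2→ADD
c3: I1 EX; I2 RO
c4: I1 WR R4
c5: I2 EX; I3→INT
c6: I2 WR R3; I3 RO; I4→DIV
c7: I3 EX; I4 RO
c8: I3 WR R4
c15: I4 EX
c16: I4 WR R1
c17: I5→ADD
c18: I5 RO
c20: I5 EX
c21: I5 WR R1

I5 = (17, 18, 20, 21)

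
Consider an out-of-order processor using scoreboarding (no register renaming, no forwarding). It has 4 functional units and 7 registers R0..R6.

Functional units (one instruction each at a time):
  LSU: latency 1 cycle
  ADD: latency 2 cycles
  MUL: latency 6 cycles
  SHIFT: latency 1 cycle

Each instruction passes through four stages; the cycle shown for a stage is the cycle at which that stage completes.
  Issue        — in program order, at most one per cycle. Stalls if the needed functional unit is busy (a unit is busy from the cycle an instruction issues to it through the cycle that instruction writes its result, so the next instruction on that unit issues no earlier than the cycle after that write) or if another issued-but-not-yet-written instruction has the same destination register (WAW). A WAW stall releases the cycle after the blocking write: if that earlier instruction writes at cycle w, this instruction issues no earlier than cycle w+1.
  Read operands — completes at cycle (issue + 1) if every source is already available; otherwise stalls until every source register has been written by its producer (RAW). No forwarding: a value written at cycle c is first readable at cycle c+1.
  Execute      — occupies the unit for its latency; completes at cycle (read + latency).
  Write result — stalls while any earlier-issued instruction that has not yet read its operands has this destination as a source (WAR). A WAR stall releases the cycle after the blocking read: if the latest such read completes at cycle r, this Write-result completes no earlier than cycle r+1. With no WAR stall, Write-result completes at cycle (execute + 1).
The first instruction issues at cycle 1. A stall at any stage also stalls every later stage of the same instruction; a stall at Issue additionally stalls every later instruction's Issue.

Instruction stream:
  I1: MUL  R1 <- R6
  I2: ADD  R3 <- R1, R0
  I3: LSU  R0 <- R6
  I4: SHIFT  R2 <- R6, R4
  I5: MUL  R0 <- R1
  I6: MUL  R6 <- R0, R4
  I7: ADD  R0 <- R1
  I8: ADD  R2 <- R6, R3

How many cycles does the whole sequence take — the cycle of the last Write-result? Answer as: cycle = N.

I1 -> (1, 2, 8, 9)
I2 -> (2, 10, 12, 13)  // RAW R1: wait I1 write@9
I3 -> (3, 4, 5, 11)  // WAR R0: wait I2 read@10
I4 -> (4, 5, 6, 7)
I5 -> (12, 13, 19, 20)  // WAW R0: wait I3 write@11
I6 -> (21, 22, 28, 29)  // struct: MUL busy until I5 writes@20
I7 -> (22, 23, 25, 26)
I8 -> (27, 30, 32, 33)  // struct: ADD busy until I7 writes@26, RAW R6: wait I6 write@29

cycle = 33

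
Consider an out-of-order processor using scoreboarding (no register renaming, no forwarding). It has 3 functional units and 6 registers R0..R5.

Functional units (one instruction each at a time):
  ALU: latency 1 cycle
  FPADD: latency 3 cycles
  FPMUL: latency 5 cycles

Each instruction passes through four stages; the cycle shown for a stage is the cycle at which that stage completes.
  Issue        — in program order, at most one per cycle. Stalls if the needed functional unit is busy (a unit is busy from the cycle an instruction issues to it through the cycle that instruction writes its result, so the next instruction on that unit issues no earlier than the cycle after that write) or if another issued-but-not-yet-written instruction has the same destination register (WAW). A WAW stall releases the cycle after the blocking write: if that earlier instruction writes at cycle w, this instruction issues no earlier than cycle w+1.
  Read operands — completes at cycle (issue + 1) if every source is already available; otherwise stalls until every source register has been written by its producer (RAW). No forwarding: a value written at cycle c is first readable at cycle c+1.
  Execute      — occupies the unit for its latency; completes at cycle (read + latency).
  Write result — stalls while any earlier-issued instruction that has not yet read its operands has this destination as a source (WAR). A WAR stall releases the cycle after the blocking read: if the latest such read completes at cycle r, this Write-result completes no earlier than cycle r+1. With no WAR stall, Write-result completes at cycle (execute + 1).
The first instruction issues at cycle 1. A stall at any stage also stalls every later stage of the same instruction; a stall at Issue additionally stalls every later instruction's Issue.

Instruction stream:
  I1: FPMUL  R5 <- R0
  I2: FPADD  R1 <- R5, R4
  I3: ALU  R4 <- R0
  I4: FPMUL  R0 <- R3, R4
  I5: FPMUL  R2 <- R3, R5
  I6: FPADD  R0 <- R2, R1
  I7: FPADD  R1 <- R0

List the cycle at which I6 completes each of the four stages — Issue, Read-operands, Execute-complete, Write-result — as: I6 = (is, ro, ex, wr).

[I1] 1/2/7/8
[I2] 2/9/12/13  (RAW R5: wait I1 write@8)
[I3] 3/4/5/10  (WAR R4: wait I2 read@9)
[I4] 9/11/16/17  (struct: FPMUL busy until I1 writes@8; RAW R4: wait I3 write@10)
[I5] 18/19/24/25  (struct: FPMUL busy until I4 writes@17)
[I6] 19/26/29/30  (RAW R2: wait I5 write@25)
[I7] 31/32/35/36  (struct: FPADD busy until I6 writes@30)

I6 = (19, 26, 29, 30)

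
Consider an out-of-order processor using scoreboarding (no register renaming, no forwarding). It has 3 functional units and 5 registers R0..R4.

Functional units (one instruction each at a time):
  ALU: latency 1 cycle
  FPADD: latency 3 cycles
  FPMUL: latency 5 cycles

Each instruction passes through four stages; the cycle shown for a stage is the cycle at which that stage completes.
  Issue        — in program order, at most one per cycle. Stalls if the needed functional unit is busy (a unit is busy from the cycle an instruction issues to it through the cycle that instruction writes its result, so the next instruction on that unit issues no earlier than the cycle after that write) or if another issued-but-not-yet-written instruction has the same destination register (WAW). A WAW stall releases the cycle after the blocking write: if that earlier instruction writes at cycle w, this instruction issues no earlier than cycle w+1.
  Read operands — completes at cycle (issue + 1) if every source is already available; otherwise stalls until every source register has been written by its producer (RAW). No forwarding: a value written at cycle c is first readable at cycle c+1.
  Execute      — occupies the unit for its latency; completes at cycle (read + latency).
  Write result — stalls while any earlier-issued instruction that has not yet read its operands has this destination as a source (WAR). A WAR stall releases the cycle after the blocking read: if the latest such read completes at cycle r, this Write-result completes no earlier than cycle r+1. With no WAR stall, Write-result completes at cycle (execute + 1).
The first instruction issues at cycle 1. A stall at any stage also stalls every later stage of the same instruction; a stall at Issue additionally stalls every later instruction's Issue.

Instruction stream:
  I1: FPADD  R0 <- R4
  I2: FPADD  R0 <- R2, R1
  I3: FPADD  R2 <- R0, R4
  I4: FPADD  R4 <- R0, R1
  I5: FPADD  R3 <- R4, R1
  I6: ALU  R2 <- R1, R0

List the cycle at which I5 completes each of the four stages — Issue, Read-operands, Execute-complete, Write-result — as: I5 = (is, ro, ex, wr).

I1 -> (1, 2, 5, 6)
I2 -> (7, 8, 11, 12)  // struct: FPADD busy until I1 writes@6
I3 -> (13, 14, 17, 18)  // struct: FPADD busy until I2 writes@12
I4 -> (19, 20, 23, 24)  // struct: FPADD busy until I3 writes@18
I5 -> (25, 26, 29, 30)  // struct: FPADD busy until I4 writes@24
I6 -> (26, 27, 28, 29)

I5 = (25, 26, 29, 30)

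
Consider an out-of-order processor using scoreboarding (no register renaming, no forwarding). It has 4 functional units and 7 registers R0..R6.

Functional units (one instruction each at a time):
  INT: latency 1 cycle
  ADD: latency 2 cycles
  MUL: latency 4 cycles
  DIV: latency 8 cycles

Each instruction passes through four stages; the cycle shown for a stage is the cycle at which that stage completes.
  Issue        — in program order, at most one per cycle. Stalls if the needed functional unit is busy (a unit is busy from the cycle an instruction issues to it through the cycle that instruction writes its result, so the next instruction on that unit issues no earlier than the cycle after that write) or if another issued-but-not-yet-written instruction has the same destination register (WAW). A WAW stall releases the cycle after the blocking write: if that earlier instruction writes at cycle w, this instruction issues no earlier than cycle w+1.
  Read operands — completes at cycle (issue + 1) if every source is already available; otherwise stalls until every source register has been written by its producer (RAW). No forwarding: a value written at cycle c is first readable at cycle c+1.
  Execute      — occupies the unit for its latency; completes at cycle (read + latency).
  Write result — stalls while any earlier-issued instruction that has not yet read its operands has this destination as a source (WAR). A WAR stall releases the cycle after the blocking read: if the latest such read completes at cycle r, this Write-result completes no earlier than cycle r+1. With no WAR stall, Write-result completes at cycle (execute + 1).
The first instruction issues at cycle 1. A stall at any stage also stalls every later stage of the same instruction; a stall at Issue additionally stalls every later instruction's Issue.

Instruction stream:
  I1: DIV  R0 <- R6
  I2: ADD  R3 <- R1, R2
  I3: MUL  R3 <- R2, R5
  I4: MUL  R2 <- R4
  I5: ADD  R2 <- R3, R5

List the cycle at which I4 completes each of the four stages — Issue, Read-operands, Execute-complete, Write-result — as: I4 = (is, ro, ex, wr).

I4 = (14, 15, 19, 20)

c1: I1 dispatched to DIV
c2: I1 operands ready, I2 dispatched to ADD
c3: I2 operands ready
c5: I2 complete
c6: R3←I2
c7: I3 dispatched to MUL
c8: I3 operands ready
c10: I1 complete
c11: R0←I1
c12: I3 complete
c13: R3←I3
c14: I4 dispatched to MUL
c15: I4 operands ready
c19: I4 complete
c20: R2←I4
c21: I5 dispatched to ADD
c22: I5 operands ready
c24: I5 complete
c25: R2←I5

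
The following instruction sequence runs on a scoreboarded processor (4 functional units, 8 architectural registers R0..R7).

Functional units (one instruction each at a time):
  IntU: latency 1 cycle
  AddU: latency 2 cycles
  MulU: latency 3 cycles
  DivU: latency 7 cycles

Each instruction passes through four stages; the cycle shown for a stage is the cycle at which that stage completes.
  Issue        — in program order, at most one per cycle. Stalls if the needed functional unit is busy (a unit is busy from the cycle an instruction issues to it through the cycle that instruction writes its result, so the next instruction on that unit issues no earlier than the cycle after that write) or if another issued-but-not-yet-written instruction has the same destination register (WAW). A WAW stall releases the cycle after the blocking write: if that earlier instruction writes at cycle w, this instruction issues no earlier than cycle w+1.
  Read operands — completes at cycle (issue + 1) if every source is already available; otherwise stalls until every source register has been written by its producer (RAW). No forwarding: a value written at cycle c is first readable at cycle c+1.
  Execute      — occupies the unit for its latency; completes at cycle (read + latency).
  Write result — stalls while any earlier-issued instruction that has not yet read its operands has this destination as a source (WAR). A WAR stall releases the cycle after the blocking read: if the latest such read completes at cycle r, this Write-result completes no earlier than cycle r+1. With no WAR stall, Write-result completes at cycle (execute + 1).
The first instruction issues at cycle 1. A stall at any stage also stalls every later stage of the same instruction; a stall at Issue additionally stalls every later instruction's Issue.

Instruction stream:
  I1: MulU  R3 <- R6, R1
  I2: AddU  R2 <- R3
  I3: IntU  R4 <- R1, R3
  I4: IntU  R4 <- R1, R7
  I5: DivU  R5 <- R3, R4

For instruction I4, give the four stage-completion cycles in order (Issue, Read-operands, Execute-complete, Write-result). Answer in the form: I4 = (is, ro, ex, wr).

I4 = (10, 11, 12, 13)

t=1  issue I1 (MulU)
t=2  I1 read-ops | issue I2 (AddU)
t=3  issue I3 (IntU)
t=5  I1 finished on MulU
t=6  I1→R3
t=7  I2 read-ops | I3 read-ops
t=8  I3 finished on IntU
t=9  I2 finished on AddU | I3→R4
t=10  I2→R2 | issue I4 (IntU)
t=11  I4 read-ops | issue I5 (DivU)
t=12  I4 finished on IntU
t=13  I4→R4
t=14  I5 read-ops
t=21  I5 finished on DivU
t=22  I5→R5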